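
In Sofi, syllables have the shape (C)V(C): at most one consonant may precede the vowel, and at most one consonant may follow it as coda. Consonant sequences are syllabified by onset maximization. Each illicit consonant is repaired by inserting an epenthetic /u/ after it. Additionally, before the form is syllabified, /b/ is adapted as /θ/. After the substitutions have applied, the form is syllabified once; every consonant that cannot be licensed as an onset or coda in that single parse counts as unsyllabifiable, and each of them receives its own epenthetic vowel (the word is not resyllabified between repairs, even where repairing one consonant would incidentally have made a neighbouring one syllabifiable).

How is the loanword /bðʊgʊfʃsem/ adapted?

Substitution: /b/ → /θ/, giving /θðʊgʊfʃsem/.
The consonants /θ/, /ʃ/ cannot be parsed into a legal (C)V(C) syllable (at most one coda consonant is licensed; onsets are limited to one consonant).
Each unlicensed consonant becomes the onset of a new syllable: /θ/ → /θu/, /ʃ/ → /ʃu/.

θuðʊgʊfʃusem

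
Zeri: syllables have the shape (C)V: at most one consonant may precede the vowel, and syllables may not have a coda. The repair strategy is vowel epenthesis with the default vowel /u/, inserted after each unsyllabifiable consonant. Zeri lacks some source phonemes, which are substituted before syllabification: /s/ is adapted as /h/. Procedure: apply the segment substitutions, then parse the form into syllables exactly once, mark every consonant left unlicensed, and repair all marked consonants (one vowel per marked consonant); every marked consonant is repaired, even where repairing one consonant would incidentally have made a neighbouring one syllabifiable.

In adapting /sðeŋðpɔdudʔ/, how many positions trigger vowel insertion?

After substitution the input is /hðeŋðpɔdudʔ/.
The unsyllabifiable consonants are /h/, /ŋ/, /ð/, /d/, /ʔ/; each receives one epenthetic vowel.

5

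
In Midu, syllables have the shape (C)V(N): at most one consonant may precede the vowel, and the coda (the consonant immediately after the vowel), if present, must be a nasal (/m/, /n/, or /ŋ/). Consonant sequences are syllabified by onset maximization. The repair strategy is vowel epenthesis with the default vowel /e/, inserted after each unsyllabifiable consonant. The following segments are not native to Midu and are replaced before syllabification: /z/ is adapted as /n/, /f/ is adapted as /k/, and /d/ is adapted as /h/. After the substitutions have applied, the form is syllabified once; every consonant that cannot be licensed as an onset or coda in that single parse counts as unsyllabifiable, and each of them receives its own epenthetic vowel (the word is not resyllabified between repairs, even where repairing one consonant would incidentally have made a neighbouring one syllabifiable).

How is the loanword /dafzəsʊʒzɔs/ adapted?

Substitution: /d/ → /h/, /f/ → /k/, /z/ → /n/, giving /haknəsʊʒnɔs/.
The consonants /k/, /ʒ/, /s/ cannot be parsed into a legal (C)V(N) syllable (only a nasal (/m/, /n/, or /ŋ/) is licensed in coda position; onsets are limited to one consonant).
Epenthesis after each stranded consonant: /k/ → /ke/, /ʒ/ → /ʒe/, /s/ → /se/.

hakenəsʊʒenɔse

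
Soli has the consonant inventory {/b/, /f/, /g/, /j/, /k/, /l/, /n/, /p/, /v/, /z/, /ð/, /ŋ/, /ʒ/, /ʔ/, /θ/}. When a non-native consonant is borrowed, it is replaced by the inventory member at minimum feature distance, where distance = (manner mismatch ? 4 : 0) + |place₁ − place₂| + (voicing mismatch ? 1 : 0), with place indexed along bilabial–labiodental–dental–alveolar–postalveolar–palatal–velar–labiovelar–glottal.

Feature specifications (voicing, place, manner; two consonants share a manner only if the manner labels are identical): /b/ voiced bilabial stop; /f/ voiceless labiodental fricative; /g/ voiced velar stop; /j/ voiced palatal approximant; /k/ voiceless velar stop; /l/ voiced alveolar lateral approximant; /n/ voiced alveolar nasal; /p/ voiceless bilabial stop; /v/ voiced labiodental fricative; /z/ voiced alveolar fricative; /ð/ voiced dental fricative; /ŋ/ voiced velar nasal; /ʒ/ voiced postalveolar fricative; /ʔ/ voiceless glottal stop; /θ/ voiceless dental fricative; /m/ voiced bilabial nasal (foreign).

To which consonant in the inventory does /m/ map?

n

/n/ is closest: same manner (nasal), place distance 3 (bilabial→alveolar), same voicing; total 3. Next closest is /b/ at distance 4.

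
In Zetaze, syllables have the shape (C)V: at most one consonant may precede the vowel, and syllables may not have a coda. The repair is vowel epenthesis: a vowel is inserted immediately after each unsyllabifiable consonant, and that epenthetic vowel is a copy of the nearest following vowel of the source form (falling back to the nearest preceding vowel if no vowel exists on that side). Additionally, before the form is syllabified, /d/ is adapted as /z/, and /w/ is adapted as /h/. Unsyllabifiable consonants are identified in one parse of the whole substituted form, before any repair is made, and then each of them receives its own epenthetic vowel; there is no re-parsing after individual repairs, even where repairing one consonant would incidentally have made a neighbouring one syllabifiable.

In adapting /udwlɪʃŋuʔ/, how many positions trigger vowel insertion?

4

After substitution the input is /uzhlɪʃŋuʔ/.
The unsyllabifiable consonants are /z/, /h/, /ʃ/, /ʔ/; each receives one epenthetic vowel.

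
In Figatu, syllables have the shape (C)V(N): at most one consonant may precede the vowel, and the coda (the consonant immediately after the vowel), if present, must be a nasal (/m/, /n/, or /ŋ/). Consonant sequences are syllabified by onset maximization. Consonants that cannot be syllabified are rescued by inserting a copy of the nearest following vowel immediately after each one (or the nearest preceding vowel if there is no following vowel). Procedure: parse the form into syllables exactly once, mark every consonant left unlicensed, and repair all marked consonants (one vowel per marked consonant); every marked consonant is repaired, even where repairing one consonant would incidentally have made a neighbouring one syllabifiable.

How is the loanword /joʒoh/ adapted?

Under (C)V(N), the unsyllabifiable consonants are /h/ (only a nasal (/m/, /n/, or /ŋ/) is licensed in coda position; onsets are limited to one consonant).
Epenthesis after each stranded consonant: /h/ → /ho/.

joʒoho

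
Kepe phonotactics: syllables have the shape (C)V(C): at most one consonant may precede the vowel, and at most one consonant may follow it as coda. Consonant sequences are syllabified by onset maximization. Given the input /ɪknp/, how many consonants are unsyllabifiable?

The consonants /n/, /p/ cannot be parsed into a legal (C)V(C) syllable (at most one coda consonant is licensed; onsets are limited to one consonant).

2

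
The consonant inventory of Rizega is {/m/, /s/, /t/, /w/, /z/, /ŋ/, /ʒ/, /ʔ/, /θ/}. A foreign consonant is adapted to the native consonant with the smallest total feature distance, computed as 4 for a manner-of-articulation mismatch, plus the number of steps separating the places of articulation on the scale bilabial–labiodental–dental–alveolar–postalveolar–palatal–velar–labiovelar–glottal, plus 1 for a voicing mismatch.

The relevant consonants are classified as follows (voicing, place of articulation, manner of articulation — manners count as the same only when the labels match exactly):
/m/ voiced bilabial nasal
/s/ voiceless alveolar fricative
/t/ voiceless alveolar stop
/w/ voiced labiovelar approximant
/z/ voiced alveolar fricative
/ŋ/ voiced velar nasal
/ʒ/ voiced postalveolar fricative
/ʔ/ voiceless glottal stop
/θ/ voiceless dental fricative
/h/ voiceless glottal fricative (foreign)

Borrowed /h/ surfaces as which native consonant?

/ʔ/ is closest: manner differs (fricative→stop, +4), place distance 0 (glottal→glottal), same voicing; total 4. Next closest is /s/ at distance 5.

ʔ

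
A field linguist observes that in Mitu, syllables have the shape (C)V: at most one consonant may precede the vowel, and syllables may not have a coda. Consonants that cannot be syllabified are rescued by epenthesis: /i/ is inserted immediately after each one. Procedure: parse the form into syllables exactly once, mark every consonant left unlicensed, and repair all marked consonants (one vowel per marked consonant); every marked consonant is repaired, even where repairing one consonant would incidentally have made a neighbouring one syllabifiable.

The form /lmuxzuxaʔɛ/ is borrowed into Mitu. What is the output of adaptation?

limuxizuxaʔɛ

Syllabifying with onset maximization leaves /l/, /x/ stranded (no codas are permitted; onsets are limited to one consonant).
Epenthesis after each stranded consonant: /l/ → /li/, /x/ → /xi/.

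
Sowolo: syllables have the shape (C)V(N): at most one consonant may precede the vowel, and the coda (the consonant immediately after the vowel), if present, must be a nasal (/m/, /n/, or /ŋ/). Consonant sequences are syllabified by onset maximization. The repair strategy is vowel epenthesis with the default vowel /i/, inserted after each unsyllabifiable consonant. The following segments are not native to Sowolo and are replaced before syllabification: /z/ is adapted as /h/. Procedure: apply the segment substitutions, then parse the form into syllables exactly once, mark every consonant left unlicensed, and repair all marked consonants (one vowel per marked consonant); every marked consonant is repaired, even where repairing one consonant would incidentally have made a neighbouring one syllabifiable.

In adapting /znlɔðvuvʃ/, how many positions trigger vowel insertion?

After substitution the input is /hnlɔðvuvʃ/.
The unsyllabifiable consonants are /h/, /n/, /ð/, /v/, /ʃ/; each receives one epenthetic vowel.

5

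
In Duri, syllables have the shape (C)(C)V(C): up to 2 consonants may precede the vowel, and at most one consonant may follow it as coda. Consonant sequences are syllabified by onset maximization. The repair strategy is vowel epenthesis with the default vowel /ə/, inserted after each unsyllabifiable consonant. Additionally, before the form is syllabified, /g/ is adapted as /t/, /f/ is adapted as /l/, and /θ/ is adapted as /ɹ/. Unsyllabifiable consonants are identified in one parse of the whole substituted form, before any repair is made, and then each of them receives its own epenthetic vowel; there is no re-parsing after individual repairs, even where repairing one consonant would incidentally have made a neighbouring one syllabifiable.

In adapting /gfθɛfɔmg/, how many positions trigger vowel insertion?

After substitution the input is /tlɹɛlɔmt/.
The unsyllabifiable consonants are /t/, /t/; each receives one epenthetic vowel.

2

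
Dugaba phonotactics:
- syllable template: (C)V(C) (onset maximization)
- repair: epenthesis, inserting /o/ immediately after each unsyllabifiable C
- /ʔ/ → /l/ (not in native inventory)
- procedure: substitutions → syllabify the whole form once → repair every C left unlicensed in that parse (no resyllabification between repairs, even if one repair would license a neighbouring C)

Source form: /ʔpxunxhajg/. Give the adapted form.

lopoxunxohajgo

Substitution: /ʔ/ → /l/, giving /lpxunxhajg/.
Syllabifying with onset maximization leaves /l/, /p/, /x/, /g/ stranded (at most one coda consonant is licensed; onsets are limited to one consonant).
Inserting the epenthetic vowel yields /l/ → /lo/, /p/ → /po/, /x/ → /xo/, /g/ → /go/.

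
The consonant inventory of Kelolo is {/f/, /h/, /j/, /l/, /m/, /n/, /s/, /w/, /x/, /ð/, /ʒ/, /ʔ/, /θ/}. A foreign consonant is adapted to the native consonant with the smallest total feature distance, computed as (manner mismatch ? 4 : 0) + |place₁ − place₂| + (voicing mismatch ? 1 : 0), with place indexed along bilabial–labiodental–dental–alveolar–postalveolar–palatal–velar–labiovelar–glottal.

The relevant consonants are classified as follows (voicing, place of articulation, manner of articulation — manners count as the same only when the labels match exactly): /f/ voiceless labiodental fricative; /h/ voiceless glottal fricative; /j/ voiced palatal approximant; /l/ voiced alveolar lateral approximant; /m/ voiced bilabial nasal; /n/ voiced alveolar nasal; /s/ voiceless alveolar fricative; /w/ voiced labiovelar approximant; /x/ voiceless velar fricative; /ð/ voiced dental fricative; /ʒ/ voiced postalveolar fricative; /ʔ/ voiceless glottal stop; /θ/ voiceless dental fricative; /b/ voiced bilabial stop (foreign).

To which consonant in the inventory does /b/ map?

/m/ is closest: manner differs (stop→nasal, +4), place distance 0 (bilabial→bilabial), same voicing; total 4. Next closest is /f/ at distance 6.

m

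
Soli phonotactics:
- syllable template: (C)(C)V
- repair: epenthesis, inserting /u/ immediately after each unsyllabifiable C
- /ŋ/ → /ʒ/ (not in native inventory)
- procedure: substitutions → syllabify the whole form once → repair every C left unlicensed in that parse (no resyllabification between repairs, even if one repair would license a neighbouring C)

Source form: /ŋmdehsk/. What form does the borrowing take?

Substitution: /ŋ/ → /ʒ/, giving /ʒmdehsk/.
Under (C)(C)V, the unsyllabifiable consonants are /ʒ/, /h/, /s/, /k/ (no codas are permitted; onsets may contain at most 2 consonants).
Epenthesis after each stranded consonant: /ʒ/ → /ʒu/, /h/ → /hu/, /s/ → /su/, /k/ → /ku/.

ʒumdehusuku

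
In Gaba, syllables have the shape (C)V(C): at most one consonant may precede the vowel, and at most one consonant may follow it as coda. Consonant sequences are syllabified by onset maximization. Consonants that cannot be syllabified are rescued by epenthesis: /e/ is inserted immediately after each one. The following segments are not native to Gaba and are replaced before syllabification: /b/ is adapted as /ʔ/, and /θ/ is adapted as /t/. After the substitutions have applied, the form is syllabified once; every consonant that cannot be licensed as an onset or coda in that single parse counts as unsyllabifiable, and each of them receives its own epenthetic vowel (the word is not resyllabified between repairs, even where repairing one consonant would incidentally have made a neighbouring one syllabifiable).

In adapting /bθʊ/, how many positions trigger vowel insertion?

1

After substitution the input is /ʔtʊ/.
The unsyllabifiable consonants are /ʔ/; each receives one epenthetic vowel.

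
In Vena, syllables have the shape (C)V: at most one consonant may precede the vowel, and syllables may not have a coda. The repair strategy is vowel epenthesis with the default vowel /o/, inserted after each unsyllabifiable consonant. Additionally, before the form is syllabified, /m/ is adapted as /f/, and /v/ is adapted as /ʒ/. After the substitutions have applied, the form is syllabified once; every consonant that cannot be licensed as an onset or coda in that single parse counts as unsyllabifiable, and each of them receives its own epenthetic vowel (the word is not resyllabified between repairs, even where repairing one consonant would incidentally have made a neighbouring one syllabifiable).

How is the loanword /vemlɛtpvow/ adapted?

ʒefolɛtopoʒowo

Substitution: /v/ → /ʒ/, /m/ → /f/, giving /ʒeflɛtpʒow/.
Syllabifying with onset maximization leaves /f/, /t/, /p/, /w/ stranded (no codas are permitted; onsets are limited to one consonant).
Each unlicensed consonant becomes the onset of a new syllable: /f/ → /fo/, /t/ → /to/, /p/ → /po/, /w/ → /wo/.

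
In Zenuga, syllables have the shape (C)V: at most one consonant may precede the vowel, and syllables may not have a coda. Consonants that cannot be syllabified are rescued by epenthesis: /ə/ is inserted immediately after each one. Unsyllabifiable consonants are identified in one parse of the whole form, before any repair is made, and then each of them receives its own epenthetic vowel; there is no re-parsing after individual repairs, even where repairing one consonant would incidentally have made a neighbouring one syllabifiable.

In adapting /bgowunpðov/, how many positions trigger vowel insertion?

4

The unsyllabifiable consonants are /b/, /n/, /p/, /v/; each receives one epenthetic vowel.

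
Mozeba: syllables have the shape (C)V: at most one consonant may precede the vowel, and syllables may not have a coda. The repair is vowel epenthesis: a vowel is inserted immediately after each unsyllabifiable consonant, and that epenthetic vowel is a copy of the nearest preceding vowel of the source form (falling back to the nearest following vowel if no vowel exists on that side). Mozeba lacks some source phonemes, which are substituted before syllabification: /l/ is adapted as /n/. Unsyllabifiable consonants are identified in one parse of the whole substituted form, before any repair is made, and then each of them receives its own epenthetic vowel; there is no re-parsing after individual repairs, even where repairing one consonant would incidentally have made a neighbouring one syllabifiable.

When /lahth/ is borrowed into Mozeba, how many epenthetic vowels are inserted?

3

After substitution the input is /nahth/.
The unsyllabifiable consonants are /h/, /t/, /h/; each receives one epenthetic vowel.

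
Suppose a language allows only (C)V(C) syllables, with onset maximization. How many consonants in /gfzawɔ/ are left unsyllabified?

2

Syllabifying with onset maximization leaves /g/, /f/ stranded (at most one coda consonant is licensed; onsets are limited to one consonant).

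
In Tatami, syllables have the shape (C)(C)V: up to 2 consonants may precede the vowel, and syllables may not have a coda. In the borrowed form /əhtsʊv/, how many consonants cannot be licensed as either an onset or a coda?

Under (C)(C)V, the unsyllabifiable consonants are /h/, /v/ (no codas are permitted; onsets may contain at most 2 consonants).

2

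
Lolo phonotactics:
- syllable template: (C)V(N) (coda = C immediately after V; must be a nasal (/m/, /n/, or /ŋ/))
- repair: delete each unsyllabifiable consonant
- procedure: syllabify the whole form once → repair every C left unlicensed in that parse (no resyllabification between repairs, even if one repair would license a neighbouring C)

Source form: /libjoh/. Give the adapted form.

lijo

Under (C)V(N), the unsyllabifiable consonants are /b/, /h/ (only a nasal (/m/, /n/, or /ŋ/) is licensed in coda position; onsets are limited to one consonant).
Each unlicensed consonant is deleted: /b/, /h/.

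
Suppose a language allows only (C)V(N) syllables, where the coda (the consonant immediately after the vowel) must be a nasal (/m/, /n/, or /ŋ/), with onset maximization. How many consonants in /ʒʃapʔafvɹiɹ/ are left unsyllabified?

Under (C)V(N), the unsyllabifiable consonants are /ʒ/, /p/, /f/, /v/, /ɹ/ (only a nasal (/m/, /n/, or /ŋ/) is licensed in coda position; onsets are limited to one consonant).

5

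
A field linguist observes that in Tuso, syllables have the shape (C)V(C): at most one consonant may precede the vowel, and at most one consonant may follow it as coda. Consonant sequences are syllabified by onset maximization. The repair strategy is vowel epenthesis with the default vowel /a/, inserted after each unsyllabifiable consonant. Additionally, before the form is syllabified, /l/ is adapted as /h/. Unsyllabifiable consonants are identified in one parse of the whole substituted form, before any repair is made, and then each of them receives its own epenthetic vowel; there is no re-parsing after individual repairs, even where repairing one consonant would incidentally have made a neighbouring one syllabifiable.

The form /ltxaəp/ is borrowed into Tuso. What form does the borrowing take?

hataxaəp

Substitution: /l/ → /h/, giving /htxaəp/.
The consonants /h/, /t/ cannot be parsed into a legal (C)V(C) syllable (at most one coda consonant is licensed; onsets are limited to one consonant).
Inserting the epenthetic vowel yields /h/ → /ha/, /t/ → /ta/.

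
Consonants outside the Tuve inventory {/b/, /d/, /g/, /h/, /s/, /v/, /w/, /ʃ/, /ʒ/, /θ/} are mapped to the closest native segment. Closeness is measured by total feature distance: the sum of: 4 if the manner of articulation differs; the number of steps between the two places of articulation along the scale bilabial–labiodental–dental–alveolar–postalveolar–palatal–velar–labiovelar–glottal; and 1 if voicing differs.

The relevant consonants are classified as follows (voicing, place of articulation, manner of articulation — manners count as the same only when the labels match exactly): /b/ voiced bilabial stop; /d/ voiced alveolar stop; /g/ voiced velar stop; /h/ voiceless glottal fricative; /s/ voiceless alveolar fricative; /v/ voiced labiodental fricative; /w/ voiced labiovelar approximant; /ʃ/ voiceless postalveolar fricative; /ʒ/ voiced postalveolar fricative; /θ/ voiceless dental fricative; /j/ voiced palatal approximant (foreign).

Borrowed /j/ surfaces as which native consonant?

w

/w/ is closest: same manner (approximant), place distance 2 (palatal→labiovelar), same voicing; total 2. Next closest is /g/ at distance 5.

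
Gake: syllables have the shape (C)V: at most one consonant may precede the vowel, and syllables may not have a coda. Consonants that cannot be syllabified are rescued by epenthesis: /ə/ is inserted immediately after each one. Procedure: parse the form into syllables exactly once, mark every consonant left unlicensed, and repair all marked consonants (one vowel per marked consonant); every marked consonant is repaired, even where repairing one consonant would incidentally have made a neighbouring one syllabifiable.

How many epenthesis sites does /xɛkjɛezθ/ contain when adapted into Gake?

3

The unsyllabifiable consonants are /k/, /z/, /θ/; each receives one epenthetic vowel.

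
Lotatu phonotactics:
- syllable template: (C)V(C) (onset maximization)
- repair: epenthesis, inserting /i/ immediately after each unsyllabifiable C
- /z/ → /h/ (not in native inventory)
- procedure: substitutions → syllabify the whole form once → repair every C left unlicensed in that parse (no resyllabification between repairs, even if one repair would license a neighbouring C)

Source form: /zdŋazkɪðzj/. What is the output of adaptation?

Substitution: /z/ → /h/, giving /hdŋahkɪðhj/.
The consonants /h/, /d/, /h/, /j/ cannot be parsed into a legal (C)V(C) syllable (at most one coda consonant is licensed; onsets are limited to one consonant).
Inserting the epenthetic vowel yields /h/ → /hi/, /d/ → /di/, /h/ → /hi/, /j/ → /ji/.

hidiŋahkɪðhiji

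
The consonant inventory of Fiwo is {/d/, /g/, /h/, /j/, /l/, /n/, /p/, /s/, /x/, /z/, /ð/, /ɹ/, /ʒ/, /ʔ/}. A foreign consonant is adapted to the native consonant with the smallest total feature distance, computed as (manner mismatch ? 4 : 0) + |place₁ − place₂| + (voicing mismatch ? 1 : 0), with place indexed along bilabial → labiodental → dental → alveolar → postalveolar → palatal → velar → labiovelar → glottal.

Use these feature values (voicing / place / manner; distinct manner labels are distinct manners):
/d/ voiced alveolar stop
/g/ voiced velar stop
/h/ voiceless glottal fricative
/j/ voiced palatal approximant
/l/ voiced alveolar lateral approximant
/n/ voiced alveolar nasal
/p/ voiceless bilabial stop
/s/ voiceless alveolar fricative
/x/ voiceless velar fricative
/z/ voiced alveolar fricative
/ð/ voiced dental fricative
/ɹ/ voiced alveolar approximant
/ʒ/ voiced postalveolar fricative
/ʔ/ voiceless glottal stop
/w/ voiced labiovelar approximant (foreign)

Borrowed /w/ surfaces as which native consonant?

j

/j/ is closest: same manner (approximant), place distance 2 (labiovelar→palatal), same voicing; total 2. Next closest is /ɹ/ at distance 4.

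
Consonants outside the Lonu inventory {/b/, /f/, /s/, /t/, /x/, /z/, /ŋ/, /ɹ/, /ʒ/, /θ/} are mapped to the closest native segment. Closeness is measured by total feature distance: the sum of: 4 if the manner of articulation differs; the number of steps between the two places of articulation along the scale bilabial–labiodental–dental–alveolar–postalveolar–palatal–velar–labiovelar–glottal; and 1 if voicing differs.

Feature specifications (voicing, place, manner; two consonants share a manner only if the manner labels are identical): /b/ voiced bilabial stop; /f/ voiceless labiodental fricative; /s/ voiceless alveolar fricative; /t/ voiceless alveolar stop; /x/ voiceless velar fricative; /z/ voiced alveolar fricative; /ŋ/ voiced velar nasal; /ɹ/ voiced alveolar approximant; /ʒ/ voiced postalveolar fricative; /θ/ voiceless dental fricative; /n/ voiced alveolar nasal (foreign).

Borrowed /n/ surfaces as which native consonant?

ŋ

/ŋ/ is closest: same manner (nasal), place distance 3 (alveolar→velar), same voicing; total 3. Next closest is /z/ at distance 4.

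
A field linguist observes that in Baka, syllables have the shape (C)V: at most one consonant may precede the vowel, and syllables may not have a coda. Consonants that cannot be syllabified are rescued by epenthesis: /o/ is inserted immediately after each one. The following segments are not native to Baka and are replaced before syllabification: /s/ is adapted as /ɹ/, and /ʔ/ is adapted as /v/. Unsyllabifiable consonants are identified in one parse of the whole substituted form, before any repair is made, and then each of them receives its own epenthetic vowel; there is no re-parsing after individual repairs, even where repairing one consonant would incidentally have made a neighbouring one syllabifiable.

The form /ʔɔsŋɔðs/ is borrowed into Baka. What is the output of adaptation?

Substitution: /ʔ/ → /v/, /s/ → /ɹ/, giving /vɔɹŋɔðɹ/.
The consonants /ɹ/, /ð/, /ɹ/ cannot be parsed into a legal (C)V syllable (no codas are permitted; onsets are limited to one consonant).
Inserting the epenthetic vowel yields /ɹ/ → /ɹo/, /ð/ → /ðo/, /ɹ/ → /ɹo/.

vɔɹoŋɔðoɹo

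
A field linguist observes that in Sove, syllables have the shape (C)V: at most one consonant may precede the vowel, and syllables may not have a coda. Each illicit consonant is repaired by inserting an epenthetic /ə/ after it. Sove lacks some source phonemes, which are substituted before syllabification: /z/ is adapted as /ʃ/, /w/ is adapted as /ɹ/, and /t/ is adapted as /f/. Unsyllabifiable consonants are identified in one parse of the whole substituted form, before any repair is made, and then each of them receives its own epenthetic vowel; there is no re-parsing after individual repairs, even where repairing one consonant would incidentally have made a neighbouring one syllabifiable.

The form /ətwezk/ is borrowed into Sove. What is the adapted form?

əfəɹeʃəkə

Substitution: /t/ → /f/, /w/ → /ɹ/, /z/ → /ʃ/, giving /əfɹeʃk/.
Syllabifying with onset maximization leaves /f/, /ʃ/, /k/ stranded (no codas are permitted; onsets are limited to one consonant).
Epenthesis after each stranded consonant: /f/ → /fə/, /ʃ/ → /ʃə/, /k/ → /kə/.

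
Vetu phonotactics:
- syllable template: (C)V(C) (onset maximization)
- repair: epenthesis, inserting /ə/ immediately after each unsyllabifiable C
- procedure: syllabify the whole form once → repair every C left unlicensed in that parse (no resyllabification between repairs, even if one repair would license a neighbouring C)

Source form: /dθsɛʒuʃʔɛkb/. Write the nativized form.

dəθəsɛʒuʃʔɛkbə

The consonants /d/, /θ/, /b/ cannot be parsed into a legal (C)V(C) syllable (at most one coda consonant is licensed; onsets are limited to one consonant).
Inserting the epenthetic vowel yields /d/ → /də/, /θ/ → /θə/, /b/ → /bə/.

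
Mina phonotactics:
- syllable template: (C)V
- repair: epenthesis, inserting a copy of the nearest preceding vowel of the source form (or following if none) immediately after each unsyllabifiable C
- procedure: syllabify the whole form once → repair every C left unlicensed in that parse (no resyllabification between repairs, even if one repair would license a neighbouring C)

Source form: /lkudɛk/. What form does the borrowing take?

Under (C)V, the unsyllabifiable consonants are /l/, /k/ (no codas are permitted; onsets are limited to one consonant).
Inserting the epenthetic vowel yields /l/ → /lu/, /k/ → /kɛ/.

lukudɛkɛ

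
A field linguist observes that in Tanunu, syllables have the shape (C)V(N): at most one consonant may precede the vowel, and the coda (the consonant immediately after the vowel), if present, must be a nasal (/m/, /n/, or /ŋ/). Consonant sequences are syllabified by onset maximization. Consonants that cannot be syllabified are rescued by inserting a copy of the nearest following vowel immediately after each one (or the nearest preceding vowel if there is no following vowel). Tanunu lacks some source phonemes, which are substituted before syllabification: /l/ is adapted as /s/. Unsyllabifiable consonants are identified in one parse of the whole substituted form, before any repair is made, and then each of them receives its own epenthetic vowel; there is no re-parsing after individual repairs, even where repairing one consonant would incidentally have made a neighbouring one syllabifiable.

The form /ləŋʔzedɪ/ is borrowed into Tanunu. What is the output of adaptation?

səŋʔezedɪ

Substitution: /l/ → /s/, giving /səŋʔzedɪ/.
The consonants /ʔ/ cannot be parsed into a legal (C)V(N) syllable (only a nasal (/m/, /n/, or /ŋ/) is licensed in coda position; onsets are limited to one consonant).
Inserting the epenthetic vowel yields /ʔ/ → /ʔe/.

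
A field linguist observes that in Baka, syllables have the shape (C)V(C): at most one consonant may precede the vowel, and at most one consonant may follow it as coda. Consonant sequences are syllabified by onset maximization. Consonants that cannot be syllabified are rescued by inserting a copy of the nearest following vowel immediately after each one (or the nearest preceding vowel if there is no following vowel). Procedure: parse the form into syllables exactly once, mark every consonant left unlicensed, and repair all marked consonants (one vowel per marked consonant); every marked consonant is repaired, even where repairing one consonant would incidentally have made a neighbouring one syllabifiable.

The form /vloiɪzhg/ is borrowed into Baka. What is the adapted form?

Under (C)V(C), the unsyllabifiable consonants are /v/, /h/, /g/ (at most one coda consonant is licensed; onsets are limited to one consonant).
Epenthesis after each stranded consonant: /v/ → /vo/, /h/ → /hɪ/, /g/ → /gɪ/.

voloiɪzhɪgɪ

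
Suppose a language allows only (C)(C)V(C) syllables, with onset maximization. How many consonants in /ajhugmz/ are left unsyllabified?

2

The consonants /m/, /z/ cannot be parsed into a legal (C)(C)V(C) syllable (at most one coda consonant is licensed; onsets may contain at most 2 consonants).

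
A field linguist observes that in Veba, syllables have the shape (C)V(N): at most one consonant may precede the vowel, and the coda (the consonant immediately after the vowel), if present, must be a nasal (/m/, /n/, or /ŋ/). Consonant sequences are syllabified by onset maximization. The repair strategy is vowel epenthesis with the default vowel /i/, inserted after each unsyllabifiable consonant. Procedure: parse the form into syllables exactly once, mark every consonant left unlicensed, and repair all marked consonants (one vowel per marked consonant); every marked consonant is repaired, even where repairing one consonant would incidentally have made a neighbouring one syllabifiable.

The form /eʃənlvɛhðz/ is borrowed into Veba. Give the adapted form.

eʃənlivɛhiðizi

Under (C)V(N), the unsyllabifiable consonants are /l/, /h/, /ð/, /z/ (only a nasal (/m/, /n/, or /ŋ/) is licensed in coda position; onsets are limited to one consonant).
Each unlicensed consonant becomes the onset of a new syllable: /l/ → /li/, /h/ → /hi/, /ð/ → /ði/, /z/ → /zi/.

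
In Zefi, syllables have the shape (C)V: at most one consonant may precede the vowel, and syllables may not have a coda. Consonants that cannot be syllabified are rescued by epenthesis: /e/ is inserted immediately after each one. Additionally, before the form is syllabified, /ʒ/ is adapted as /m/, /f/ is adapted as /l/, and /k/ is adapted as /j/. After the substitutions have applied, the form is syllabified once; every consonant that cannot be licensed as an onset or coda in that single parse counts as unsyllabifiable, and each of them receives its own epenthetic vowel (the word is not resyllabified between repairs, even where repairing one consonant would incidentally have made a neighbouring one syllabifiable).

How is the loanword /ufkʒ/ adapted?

Substitution: /f/ → /l/, /k/ → /j/, /ʒ/ → /m/, giving /uljm/.
Syllabifying with onset maximization leaves /l/, /j/, /m/ stranded (no codas are permitted; onsets are limited to one consonant).
Epenthesis after each stranded consonant: /l/ → /le/, /j/ → /je/, /m/ → /me/.

ulejeme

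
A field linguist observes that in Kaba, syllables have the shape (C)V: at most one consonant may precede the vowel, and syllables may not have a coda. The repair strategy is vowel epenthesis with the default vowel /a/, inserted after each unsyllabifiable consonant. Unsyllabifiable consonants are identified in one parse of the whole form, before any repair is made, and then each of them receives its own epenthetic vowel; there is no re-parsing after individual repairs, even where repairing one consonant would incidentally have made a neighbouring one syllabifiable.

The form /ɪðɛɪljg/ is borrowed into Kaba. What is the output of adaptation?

ɪðɛɪlajaga

Under (C)V, the unsyllabifiable consonants are /l/, /j/, /g/ (no codas are permitted; onsets are limited to one consonant).
Epenthesis after each stranded consonant: /l/ → /la/, /j/ → /ja/, /g/ → /ga/.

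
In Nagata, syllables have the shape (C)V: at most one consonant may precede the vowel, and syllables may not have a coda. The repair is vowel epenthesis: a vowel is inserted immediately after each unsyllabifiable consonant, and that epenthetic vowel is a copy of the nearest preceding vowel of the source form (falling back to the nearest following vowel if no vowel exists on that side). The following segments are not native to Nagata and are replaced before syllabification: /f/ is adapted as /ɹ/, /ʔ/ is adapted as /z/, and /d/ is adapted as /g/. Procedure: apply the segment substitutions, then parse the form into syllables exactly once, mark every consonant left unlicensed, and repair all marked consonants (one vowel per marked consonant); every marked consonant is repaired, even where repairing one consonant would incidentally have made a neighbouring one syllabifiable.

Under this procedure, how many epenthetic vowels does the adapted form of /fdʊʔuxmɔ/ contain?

After substitution the input is /ɹgʊzuxmɔ/.
The unsyllabifiable consonants are /ɹ/, /x/; each receives one epenthetic vowel.

2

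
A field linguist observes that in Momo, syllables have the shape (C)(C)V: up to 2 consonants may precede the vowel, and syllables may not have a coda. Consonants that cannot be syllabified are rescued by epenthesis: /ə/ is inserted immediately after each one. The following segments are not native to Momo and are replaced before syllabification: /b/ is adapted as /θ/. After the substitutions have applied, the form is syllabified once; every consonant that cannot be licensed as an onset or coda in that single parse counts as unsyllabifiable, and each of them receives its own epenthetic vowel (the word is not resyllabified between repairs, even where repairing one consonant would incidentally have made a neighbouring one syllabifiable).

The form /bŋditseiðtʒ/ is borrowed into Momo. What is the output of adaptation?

Substitution: /b/ → /θ/, giving /θŋditseiðtʒ/.
Under (C)(C)V, the unsyllabifiable consonants are /θ/, /ð/, /t/, /ʒ/ (no codas are permitted; onsets may contain at most 2 consonants).
Epenthesis after each stranded consonant: /θ/ → /θə/, /ð/ → /ðə/, /t/ → /tə/, /ʒ/ → /ʒə/.

θəŋditseiðətəʒə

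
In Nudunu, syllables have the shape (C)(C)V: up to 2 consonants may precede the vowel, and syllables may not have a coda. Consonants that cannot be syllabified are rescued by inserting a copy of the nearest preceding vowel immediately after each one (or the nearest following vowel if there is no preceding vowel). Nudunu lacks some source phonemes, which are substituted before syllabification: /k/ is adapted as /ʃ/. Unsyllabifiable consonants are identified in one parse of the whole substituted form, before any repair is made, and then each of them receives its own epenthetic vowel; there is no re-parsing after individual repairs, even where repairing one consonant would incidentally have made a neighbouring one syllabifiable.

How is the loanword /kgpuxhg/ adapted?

ʃugpuxuhugu

Substitution: /k/ → /ʃ/, giving /ʃgpuxhg/.
Syllabifying with onset maximization leaves /ʃ/, /x/, /h/, /g/ stranded (no codas are permitted; onsets may contain at most 2 consonants).
Epenthesis after each stranded consonant: /ʃ/ → /ʃu/, /x/ → /xu/, /h/ → /hu/, /g/ → /gu/.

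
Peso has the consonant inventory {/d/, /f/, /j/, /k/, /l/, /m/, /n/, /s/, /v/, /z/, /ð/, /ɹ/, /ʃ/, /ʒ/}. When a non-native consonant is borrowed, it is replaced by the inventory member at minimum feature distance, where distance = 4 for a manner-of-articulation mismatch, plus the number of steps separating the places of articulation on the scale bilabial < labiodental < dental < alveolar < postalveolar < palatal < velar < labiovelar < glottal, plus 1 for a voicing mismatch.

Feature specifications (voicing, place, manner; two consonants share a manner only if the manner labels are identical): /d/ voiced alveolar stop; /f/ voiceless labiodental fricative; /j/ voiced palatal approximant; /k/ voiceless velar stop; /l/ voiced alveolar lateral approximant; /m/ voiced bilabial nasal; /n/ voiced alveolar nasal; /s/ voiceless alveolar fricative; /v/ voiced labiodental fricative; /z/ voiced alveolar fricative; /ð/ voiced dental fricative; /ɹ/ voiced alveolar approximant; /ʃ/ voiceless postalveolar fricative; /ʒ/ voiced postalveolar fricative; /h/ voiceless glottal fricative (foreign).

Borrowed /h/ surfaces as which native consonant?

/ʃ/ is closest: same manner (fricative), place distance 4 (glottal→postalveolar), same voicing; total 4. Next closest is /s/ at distance 5.

ʃ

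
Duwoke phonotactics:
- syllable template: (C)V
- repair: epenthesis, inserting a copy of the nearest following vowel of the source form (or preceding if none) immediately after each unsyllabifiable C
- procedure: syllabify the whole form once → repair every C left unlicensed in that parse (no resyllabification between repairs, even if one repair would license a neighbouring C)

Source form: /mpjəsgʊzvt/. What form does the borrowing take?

məpəjəsʊgʊzʊvʊtʊ

The consonants /m/, /p/, /s/, /z/, /v/, /t/ cannot be parsed into a legal (C)V syllable (no codas are permitted; onsets are limited to one consonant).
Epenthesis after each stranded consonant: /m/ → /mə/, /p/ → /pə/, /s/ → /sʊ/, /z/ → /zʊ/, /v/ → /vʊ/, /t/ → /tʊ/.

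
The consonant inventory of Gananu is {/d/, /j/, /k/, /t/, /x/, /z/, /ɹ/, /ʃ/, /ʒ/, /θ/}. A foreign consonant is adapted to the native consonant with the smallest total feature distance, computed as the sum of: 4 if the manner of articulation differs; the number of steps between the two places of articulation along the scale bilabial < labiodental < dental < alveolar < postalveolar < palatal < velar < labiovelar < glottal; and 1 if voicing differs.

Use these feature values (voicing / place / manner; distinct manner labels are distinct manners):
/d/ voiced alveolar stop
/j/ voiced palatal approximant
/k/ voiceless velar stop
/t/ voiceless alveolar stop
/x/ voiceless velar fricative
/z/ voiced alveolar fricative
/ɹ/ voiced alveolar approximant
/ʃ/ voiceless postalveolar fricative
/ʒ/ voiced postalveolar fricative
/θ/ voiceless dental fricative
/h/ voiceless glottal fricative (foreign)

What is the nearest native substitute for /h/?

/x/ is closest: same manner (fricative), place distance 2 (glottal→velar), same voicing; total 2. Next closest is /ʃ/ at distance 4.

x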